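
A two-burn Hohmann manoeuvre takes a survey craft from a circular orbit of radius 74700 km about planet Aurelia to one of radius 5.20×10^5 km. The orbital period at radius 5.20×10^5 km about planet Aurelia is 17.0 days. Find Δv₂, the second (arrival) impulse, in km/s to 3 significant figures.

From Kepler's third law T² = 4π²r³/μ at r = 5.20×10^5 km, T = 17.0 days = 17.0 × 86400 s = 1.4688×10^6 s: μ = 4π²r³/T² = 2.57303×10^6 km³/s².
Transfer-ellipse semi-major axis a_t = (r₁ + r₂)/2 = (74700 + 5.200×10^5)/2 = 2.9735×10^5 km.
Circular speed at r = 5.200×10^5 km: v_c = √(μ/r) = 2.22444 km/s.
Vis-viva on the transfer ellipse at r = 5.200×10^5 km gives v_t = √[μ(2/r − 1/a_t)] = 1.11493 km/s.
Δv₂ = |v_t − v_c| = |1.11493 − 2.22444| = 1.110 km/s.

Δv₂ = 1.11 km/s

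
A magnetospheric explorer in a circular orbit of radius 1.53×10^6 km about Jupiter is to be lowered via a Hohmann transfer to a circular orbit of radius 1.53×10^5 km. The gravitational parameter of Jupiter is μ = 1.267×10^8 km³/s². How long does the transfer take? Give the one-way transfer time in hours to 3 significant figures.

Semi-major axis of the transfer orbit: a_t = (1.530×10^6 + 1.530×10^5)/2 = 8.415×10^5 km.
Half the transfer-orbit period gives t = π√(a_t³/μ) = 2.154×10^5 s.
Converting: 2.154×10^5 s ÷ 3600 s/hour = 59.8 hours.

t = 59.8 hours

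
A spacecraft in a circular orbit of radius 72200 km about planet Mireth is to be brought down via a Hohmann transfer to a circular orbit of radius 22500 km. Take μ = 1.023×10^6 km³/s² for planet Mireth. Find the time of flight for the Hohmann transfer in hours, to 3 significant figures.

t = 8.89 hours

Semi-major axis of the transfer orbit: a_t = (72200 + 22500)/2 = 47350 km.
By Kepler's third law the transfer-orbit period is T = 2π√(a_t³/μ), so t = T/2 = 32000 s.
Converting: 32000 s ÷ 3600 s/hour = 8.89 hours.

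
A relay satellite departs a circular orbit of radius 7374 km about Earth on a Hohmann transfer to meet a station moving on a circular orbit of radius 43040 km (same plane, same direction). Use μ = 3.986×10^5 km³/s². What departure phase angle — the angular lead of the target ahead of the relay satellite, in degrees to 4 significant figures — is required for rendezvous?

Semi-major axis of the transfer orbit: a_t = (7374 + 43040)/2 = 25207 km.
Transfer time t = π√(a_t³/μ) = 19914 s.
Target angular speed ω₂ = √(μ/r₂³) = 7.0707×10^-5 rad/s.
Angle swept by the target during transfer: ω₂·t = 1.4081 rad = 80.68°.
The relay satellite traverses 180° on the transfer ellipse, so the target must lead by 180° − 80.68° = 99.32°.

φ = 99.32°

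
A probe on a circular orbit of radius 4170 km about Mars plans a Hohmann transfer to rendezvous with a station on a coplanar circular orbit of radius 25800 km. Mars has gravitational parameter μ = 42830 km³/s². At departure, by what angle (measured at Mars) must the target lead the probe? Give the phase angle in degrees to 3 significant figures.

Transfer-ellipse semi-major axis a_t = (r₁ + r₂)/2 = (4170 + 25800)/2 = 14985 km.
Transfer time t = π√(a_t³/μ) = 27846 s.
Target angular speed ω₂ = √(μ/r₂³) = 4.9940×10^-5 rad/s.
Angle swept by the target during transfer: ω₂·t = 1.3906 rad = 79.68°.
Arrival is 180° from departure on the ellipse, so φ = 180° − 79.68° = 100°.

φ = 100°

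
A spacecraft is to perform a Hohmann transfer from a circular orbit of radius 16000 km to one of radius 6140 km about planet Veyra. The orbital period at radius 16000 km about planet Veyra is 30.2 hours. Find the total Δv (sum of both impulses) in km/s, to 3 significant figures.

Δv = 0.538 km/s

From Kepler's third law T² = 4π²r³/μ at r = 16000 km, T = 30.2 hours = 30.2 × 3600 s = 1.0872×10^5 s: μ = 4π²r³/T² = 13680.5 km³/s².
Transfer-ellipse semi-major axis a_t = (r₁ + r₂)/2 = (16000 + 6140)/2 = 11070 km.
Circular speed at r₁: v₁ = √(μ/r₁) = √(13680.5/16000) = 0.9247 km/s.
Transfer-orbit speed at r₁ (vis-viva equation): v_a = √[μ(2/r₁ − 1/a_t)] = 0.6887 km/s.
First burn Δv₁ = |v_a − v₁| = 0.2360 km/s.
Circular speed at r₂: v₂ = √(μ/r₂) = 1.49268 km/s.
Transfer-orbit speed at r₂: v_p = √[μ(2/r₂ − 1/a_t)] = 1.79454 km/s.
Second burn Δv₂ = |v₂ − v_p| = 0.3019 km/s.
Δv = Δv₁ + Δv₂ = 0.2360 + 0.3019 = 0.5379 km/s.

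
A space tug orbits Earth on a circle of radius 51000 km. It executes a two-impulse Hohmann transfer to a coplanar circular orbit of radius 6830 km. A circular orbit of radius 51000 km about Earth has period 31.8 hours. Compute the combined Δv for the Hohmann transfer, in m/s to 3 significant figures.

From Kepler's third law T² = 4π²r³/μ at r = 51000 km, T = 31.8 hours = 31.8 × 3600 s = 1.1448×10^5 s: μ = 4π²r³/T² = 3.99587×10^5 km³/s².
Semi-major axis of the transfer orbit: a_t = (51000 + 6830)/2 = 28915 km.
Circular speed at r₁: v₁ = √(μ/r₁) = √(3.99587×10^5/51000) = 2.799 km/s.
On the transfer ellipse at r₁, vis-viva equation gives v_a = √[μ(2/r₁ − 1/a_t)] = 1.360 km/s.
First burn Δv₁ = |v_a − v₁| = 1.439 km/s.
At r₂, v₂ = √(μ/r₂) = 7.6488 km/s.
Transfer-orbit speed at r₂: v_p = √[μ(2/r₂ − 1/a_t)] = 10.158 km/s.
Second burn Δv₂ = |v₂ − v_p| = 2.509 km/s.
Total Δv = Δv₁ + Δv₂ = 3.948 km/s.

Δv = 3950 m/s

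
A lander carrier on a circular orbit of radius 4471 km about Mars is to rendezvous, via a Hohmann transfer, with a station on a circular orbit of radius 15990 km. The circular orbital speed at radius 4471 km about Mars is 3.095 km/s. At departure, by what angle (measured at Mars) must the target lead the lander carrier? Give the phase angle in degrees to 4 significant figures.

From the circular-orbit relation v² = μ/r at r = 4471 km: μ = v²r = (3.095)² × 4471 = 42827.8 km³/s².
The Hohmann ellipse has a_t = (r₁ + r₂)/2 = 10230.5 km.
The half-period of the transfer ellipse is t = π√(a_t³/μ) = 15708.4 s.
Target angular speed ω₂ = √(μ/r₂³) = 1.02351×10^-4 rad/s.
Angle swept by the target during transfer: ω₂·t = 1.6078 rad = 92.12°.
Arrival is 180° from departure on the ellipse, so φ = 180° − 92.12° = 87.88°.

φ = 87.88°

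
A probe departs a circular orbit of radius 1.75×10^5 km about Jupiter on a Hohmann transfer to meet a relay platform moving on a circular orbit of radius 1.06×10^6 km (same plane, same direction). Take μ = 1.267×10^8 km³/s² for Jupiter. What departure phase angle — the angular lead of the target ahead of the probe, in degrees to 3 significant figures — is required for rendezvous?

Semi-major axis of the transfer orbit: a_t = (1.750×10^5 + 1.060×10^6)/2 = 6.175×10^5 km.
Transfer time t = π√(a_t³/μ) = 1.3543×10^5 s.
The target's mean motion on its circular orbit is ω₂ = √(μ/r₂³) = 1.0314×10^-5 rad/s.
Angle swept by the target during transfer: ω₂·t = 1.3968 rad = 80.03°.
Arrival is 180° from departure on the ellipse, so φ = 180° − 80.03° = 100°.

φ = 100°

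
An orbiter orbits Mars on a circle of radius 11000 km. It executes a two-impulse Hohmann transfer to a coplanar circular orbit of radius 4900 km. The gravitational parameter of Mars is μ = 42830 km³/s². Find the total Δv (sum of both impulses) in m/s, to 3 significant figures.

The Hohmann ellipse has a_t = (r₁ + r₂)/2 = 7950 km.
At r₁ the circular-orbit speed is v₁ = √(μ/r₁) = 1.9732 km/s.
On the transfer ellipse at r₁, vis-viva equation gives v_a = √[μ(2/r₁ − 1/a_t)] = 1.5491 km/s.
First burn Δv₁ = |v_a − v₁| = 0.4241 km/s.
Circular speed at r₂: v₂ = √(μ/r₂) = 2.9565 km/s.
Transfer-orbit speed at r₂: v_p = √[μ(2/r₂ − 1/a_t)] = 3.4777 km/s.
Second burn Δv₂ = |v₂ − v_p| = 0.5212 km/s.
Δv = Δv₁ + Δv₂ = 0.4241 + 0.5212 = 0.9453 km/s.

Δv = 945 m/s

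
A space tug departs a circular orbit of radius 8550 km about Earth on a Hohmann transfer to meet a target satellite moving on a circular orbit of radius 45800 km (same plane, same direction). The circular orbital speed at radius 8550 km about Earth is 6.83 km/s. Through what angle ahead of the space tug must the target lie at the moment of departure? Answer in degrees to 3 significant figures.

φ = 97.7°

From the circular-orbit relation v² = μ/r at r = 8550 km: μ = v²r = (6.83)² × 8550 = 3.98848×10^5 km³/s².
Semi-major axis of the transfer orbit: a_t = (8550 + 45800)/2 = 27175 km.
The half-period of the transfer ellipse is t = π√(a_t³/μ) = 22284 s.
Target angular speed ω₂ = √(μ/r₂³) = 6.4433×10^-5 rad/s.
Angle swept by the target during transfer: ω₂·t = 1.4358 rad = 82.27°.
Arrival is 180° from departure on the ellipse, so φ = 180° − 82.27° = 97.7°.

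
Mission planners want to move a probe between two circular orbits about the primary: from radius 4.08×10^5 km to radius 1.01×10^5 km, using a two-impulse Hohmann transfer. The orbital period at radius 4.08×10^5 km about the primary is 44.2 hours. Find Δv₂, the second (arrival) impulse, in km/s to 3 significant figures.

From Kepler's third law T² = 4π²r³/μ at r = 4.08×10^5 km, T = 44.2 hours = 44.2 × 3600 s = 1.5912×10^5 s: μ = 4π²r³/T² = 1.05899×10^8 km³/s².
The Hohmann ellipse has a_t = (r₁ + r₂)/2 = 2.545×10^5 km.
Circular speed at r = 1.010×10^5 km: v_c = √(μ/r) = 32.381 km/s.
Vis-viva on the transfer ellipse at r = 1.010×10^5 km gives v_t = √[μ(2/r − 1/a_t)] = 40.999 km/s.
Δv₂ = |v_t − v_c| = |40.999 − 32.381| = 8.618 km/s.

Δv₂ = 8.62 km/s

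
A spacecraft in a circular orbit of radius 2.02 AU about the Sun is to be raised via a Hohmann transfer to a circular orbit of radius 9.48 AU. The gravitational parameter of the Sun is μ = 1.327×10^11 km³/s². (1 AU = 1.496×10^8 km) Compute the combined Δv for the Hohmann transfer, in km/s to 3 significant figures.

In km: r₁ = 2.02 × 1.496×10^8 = 3.02192×10^8 km; r₂ = 9.48 × 1.496×10^8 = 1.418208×10^9 km.
Transfer-ellipse semi-major axis a_t = (r₁ + r₂)/2 = (3.02192×10^8 + 1.418208×10^9)/2 = 8.602×10^8 km.
Circular speed at r₁: v₁ = √(μ/r₁) = √(1.327×10^11/3.02192×10^8) = 20.9553 km/s.
On the transfer ellipse at r₁, vis-viva equation gives v_p = √[μ(2/r₁ − 1/a_t)] = 26.9069 km/s.
First burn Δv₁ = |v_p − v₁| = 5.9516 km/s.
Circular speed at r₂: v₂ = √(μ/r₂) = 9.6731 km/s.
Transfer-orbit speed at r₂: v_a = √[μ(2/r₂ − 1/a_t)] = 5.7333 km/s.
Second burn Δv₂ = |v₂ − v_a| = 3.9398 km/s.
Δv = Δv₁ + Δv₂ = 5.9516 + 3.9398 = 9.891 km/s.

Δv = 9.89 km/s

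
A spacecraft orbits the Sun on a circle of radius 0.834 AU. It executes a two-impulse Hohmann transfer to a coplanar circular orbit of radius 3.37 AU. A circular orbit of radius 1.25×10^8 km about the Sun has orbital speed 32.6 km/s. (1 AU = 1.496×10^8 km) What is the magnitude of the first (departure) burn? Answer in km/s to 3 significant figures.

From the circular-orbit relation v² = μ/r at r = 1.25×10^8 km: μ = v²r = (32.6)² × 1.25×10^8 = 1.32845×10^11 km³/s².
In km: r₁ = 0.834 × 1.496×10^8 = 1.247664×10^8 km; r₂ = 3.37 × 1.496×10^8 = 5.04152×10^8 km.
The Hohmann ellipse has a_t = (r₁ + r₂)/2 = 3.144592×10^8 km.
On the circular orbit at r = 1.247664×10^8 km, v_c = √(μ/r) = 32.6305 km/s.
Transfer-orbit speed at the same r (vis-viva, a = a_t): v_t = √[μ(2/r − 1/a_t)] = 41.3164 km/s.
Δv₁ = |v_t − v_c| = |41.3164 − 32.6305| = 8.686 km/s.

Δv₁ = 8.69 km/s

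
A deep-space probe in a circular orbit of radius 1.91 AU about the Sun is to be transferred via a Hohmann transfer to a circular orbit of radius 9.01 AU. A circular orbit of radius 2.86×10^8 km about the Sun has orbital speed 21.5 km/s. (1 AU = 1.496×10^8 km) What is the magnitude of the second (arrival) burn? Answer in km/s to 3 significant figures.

From the circular-orbit relation v² = μ/r at r = 2.86×10^8 km: μ = v²r = (21.5)² × 2.86×10^8 = 1.32204×10^11 km³/s².
In km: r₁ = 1.91 × 1.496×10^8 = 2.85736×10^8 km; r₂ = 9.01 × 1.496×10^8 = 1.347896×10^9 km.
The Hohmann ellipse has a_t = (r₁ + r₂)/2 = 8.16816×10^8 km.
On the circular orbit at r = 1.347896×10^9 km, v_c = √(μ/r) = 9.904 km/s.
Transfer-orbit speed at the same r (vis-viva, a = a_t): v_t = √[μ(2/r − 1/a_t)] = 5.858 km/s.
Δv₂ = |v_t − v_c| = |5.858 − 9.904| = 4.046 km/s.

Δv₂ = 4.05 km/s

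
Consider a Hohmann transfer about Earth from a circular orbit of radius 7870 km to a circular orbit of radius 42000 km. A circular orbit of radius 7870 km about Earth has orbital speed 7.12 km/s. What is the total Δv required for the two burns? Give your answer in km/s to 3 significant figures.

Δv = 3.47 km/s

From the circular-orbit relation v² = μ/r at r = 7870 km: μ = v²r = (7.12)² × 7870 = 3.98965×10^5 km³/s².
The Hohmann ellipse has a_t = (r₁ + r₂)/2 = 24935 km.
Circular speed at r₁: v₁ = √(μ/r₁) = √(3.98965×10^5/7870) = 7.1200 km/s.
Transfer-orbit speed at r₁ (v² = μ(2/r − 1/a)): v_p = √[μ(2/r₁ − 1/a_t)] = 9.2406 km/s.
First burn Δv₁ = |v_p − v₁| = 2.1206 km/s.
At r₂, v₂ = √(μ/r₂) = 3.0821 km/s.
Transfer-orbit speed at r₂: v_a = √[μ(2/r₂ − 1/a_t)] = 1.7315 km/s.
Second burn Δv₂ = |v₂ − v_a| = 1.3506 km/s.
Δv = Δv₁ + Δv₂ = 2.1206 + 1.3506 = 3.471 km/s.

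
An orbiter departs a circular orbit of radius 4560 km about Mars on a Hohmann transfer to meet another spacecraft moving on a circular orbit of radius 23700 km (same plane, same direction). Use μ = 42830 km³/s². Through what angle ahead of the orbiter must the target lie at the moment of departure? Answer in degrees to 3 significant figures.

φ = 97.1°

Transfer-ellipse semi-major axis a_t = (r₁ + r₂)/2 = (4560 + 23700)/2 = 14130 km.
The half-period of the transfer ellipse is t = π√(a_t³/μ) = 25497 s.
The target's mean motion on its circular orbit is ω₂ = √(μ/r₂³) = 5.6722×10^-5 rad/s.
Angle swept by the target during transfer: ω₂·t = 1.4462 rad = 82.86°.
The orbiter traverses 180° on the transfer ellipse, so the target must lead by 180° − 82.86° = 97.1°.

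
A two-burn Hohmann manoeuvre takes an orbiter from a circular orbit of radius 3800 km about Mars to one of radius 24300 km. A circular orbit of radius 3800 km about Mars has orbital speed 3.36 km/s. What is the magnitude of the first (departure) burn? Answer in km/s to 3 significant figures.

From the circular-orbit relation v² = μ/r at r = 3800 km: μ = v²r = (3.36)² × 3800 = 42900.5 km³/s².
Transfer-ellipse semi-major axis a_t = (r₁ + r₂)/2 = (3800 + 24300)/2 = 14050 km.
Circular speed at r = 3800 km: v_c = √(μ/r) = 3.360 km/s.
Transfer-orbit speed at the same r (vis-viva, a = a_t): v_t = √[μ(2/r − 1/a_t)] = 4.419 km/s.
Δv₁ = |v_t − v_c| = |4.419 − 3.360| = 1.059 km/s.

Δv₁ = 1.06 km/s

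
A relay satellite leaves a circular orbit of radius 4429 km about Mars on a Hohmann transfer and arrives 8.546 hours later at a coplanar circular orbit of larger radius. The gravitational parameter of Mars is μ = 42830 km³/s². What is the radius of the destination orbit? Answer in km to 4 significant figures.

r₂ = 27600 km

Transfer time t = 8.546 hours = 30765.6 s, and t = π√(a_t³/μ).
So a_t = (μ t²/π²)^(1/3) = (42830 × (30765.6)² / π²)^(1/3) = 16015 km.
Since a_t = (r₁ + r₂)/2, r₂ = 2a_t − r₁ = 2×16015 − 4429 = 27601 km.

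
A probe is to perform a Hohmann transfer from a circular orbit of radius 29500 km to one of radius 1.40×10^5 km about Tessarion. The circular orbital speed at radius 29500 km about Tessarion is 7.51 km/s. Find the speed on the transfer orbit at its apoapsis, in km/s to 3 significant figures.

v = 2.03 km/s

From the circular-orbit relation v² = μ/r at r = 29500 km: μ = v²r = (7.51)² × 29500 = 1.66380×10^6 km³/s².
The Hohmann ellipse has a_t = (r₁ + r₂)/2 = 84750 km.
The apoapsis of the transfer ellipse is at r = 1.400×10^5 km.
From the vis-viva equation, v = √[μ(2/r − 1/a_t)] = 2.034 km/s.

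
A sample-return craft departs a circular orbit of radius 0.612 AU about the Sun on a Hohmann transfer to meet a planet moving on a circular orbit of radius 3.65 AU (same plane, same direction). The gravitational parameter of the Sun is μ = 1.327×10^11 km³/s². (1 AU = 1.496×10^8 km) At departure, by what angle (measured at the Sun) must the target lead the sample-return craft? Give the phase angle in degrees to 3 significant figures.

φ = 99.7°

In km: r₁ = 0.612 × 1.496×10^8 = 9.15552×10^7 km; r₂ = 3.65 × 1.496×10^8 = 5.4604×10^8 km.
The Hohmann ellipse has a_t = (r₁ + r₂)/2 = 3.187976×10^8 km.
The half-period of the transfer ellipse is t = π√(a_t³/μ) = 4.909×10^7 s.
The target's mean motion on its circular orbit is ω₂ = √(μ/r₂³) = 2.855×10^-8 rad/s.
Angle swept by the target during transfer: ω₂·t = 1.4015 rad = 80.30°.
The sample-return craft traverses 180° on the transfer ellipse, so the target must lead by 180° − 80.30° = 99.7°.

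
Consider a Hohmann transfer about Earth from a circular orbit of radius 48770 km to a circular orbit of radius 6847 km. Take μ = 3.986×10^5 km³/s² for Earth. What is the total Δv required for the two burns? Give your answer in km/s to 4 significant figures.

Δv = 3.915 km/s

The Hohmann ellipse has a_t = (r₁ + r₂)/2 = 27808.5 km.
At r₁ the circular-orbit speed is v₁ = √(μ/r₁) = 2.8589 km/s.
On the transfer ellipse at r₁, vis-viva equation gives v_a = √[μ(2/r₁ − 1/a_t)] = 1.4186 km/s.
First burn Δv₁ = |v_a − v₁| = 1.4403 km/s.
At r₂, v₂ = √(μ/r₂) = 7.62989 km/s.
Transfer-orbit speed at r₂: v_p = √[μ(2/r₂ − 1/a_t)] = 10.1043 km/s.
Second burn Δv₂ = |v₂ − v_p| = 2.4744 km/s.
Total Δv = Δv₁ + Δv₂ = 3.915 km/s.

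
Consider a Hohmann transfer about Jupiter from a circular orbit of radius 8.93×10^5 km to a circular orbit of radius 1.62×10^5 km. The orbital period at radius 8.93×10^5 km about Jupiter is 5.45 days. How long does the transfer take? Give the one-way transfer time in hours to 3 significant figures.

From Kepler's third law T² = 4π²r³/μ at r = 8.93×10^5 km, T = 5.45 days = 5.45 × 86400 s = 4.7088×10^5 s: μ = 4π²r³/T² = 1.26793×10^8 km³/s².
The Hohmann ellipse has a_t = (r₁ + r₂)/2 = 5.275×10^5 km.
Half the transfer-orbit period gives t = π√(a_t³/μ) = 1.069×10^5 s.
Converting: 1.069×10^5 s ÷ 3600 s/hour = 29.7 hours.

t = 29.7 hours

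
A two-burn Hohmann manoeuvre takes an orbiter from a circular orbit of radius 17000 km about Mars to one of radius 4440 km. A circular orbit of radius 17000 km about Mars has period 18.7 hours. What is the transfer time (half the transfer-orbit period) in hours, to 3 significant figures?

From Kepler's third law T² = 4π²r³/μ at r = 17000 km, T = 18.7 hours = 18.7 × 3600 s = 67320 s: μ = 4π²r³/T² = 42797.5 km³/s².
Transfer-ellipse semi-major axis a_t = (r₁ + r₂)/2 = (17000 + 4440)/2 = 10720 km.
Transfer time t = π√(a_t³/μ) = π√((10720)³ / 42797.5) = 16860 s.
Converting: 16860 s ÷ 3600 s/hour = 4.68 hours.

t = 4.68 hours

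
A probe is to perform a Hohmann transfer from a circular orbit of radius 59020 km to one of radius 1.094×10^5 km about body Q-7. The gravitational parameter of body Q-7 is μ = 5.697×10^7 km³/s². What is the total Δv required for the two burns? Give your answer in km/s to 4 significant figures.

Δv = 8.059 km/s

The Hohmann ellipse has a_t = (r₁ + r₂)/2 = 84210 km.
Circular speed at r₁: v₁ = √(μ/r₁) = √(5.697×10^7/59020) = 31.069 km/s.
Transfer-orbit speed at r₁ (v² = μ(2/r − 1/a)): v_p = √[μ(2/r₁ − 1/a_t)] = 35.412 km/s.
First burn Δv₁ = |v_p − v₁| = 4.343 km/s.
Circular speed at r₂: v₂ = √(μ/r₂) = 22.820 km/s.
Transfer-orbit speed at r₂: v_a = √[μ(2/r₂ − 1/a_t)] = 19.104 km/s.
Second burn Δv₂ = |v₂ − v_a| = 3.716 km/s.
Δv = Δv₁ + Δv₂ = 4.343 + 3.716 = 8.059 km/s.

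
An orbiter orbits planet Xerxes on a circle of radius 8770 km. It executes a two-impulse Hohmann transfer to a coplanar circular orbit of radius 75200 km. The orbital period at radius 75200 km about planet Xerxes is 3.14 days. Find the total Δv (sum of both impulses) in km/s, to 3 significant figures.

From Kepler's third law T² = 4π²r³/μ at r = 75200 km, T = 3.14 days = 3.14 × 86400 s = 2.71296×10^5 s: μ = 4π²r³/T² = 2.28101×10^5 km³/s².
Semi-major axis of the transfer orbit: a_t = (8770 + 75200)/2 = 41985 km.
At r₁ the circular-orbit speed is v₁ = √(μ/r₁) = 5.100 km/s.
On the transfer ellipse at r₁, vis-viva gives v_p = √[μ(2/r₁ − 1/a_t)] = 6.825 km/s.
First burn Δv₁ = |v_p − v₁| = 1.725 km/s.
Circular speed at r₂: v₂ = √(μ/r₂) = 1.7416 km/s.
Transfer-orbit speed at r₂: v_a = √[μ(2/r₂ − 1/a_t)] = 0.79599 km/s.
Second burn Δv₂ = |v₂ − v_a| = 0.9456 km/s.
Δv = Δv₁ + Δv₂ = 1.725 + 0.9456 = 2.671 km/s.

Δv = 2.67 km/s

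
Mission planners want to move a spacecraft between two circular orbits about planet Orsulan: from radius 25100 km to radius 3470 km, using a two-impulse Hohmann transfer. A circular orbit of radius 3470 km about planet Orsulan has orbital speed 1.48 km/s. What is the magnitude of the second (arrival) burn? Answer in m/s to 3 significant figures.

From the circular-orbit relation v² = μ/r at r = 3470 km: μ = v²r = (1.48)² × 3470 = 7600.69 km³/s².
Semi-major axis of the transfer orbit: a_t = (25100 + 3470)/2 = 14285 km.
Circular speed at r = 3470 km: v_c = √(μ/r) = 1.4800 km/s.
Vis-viva on the transfer ellipse at r = 3470 km gives v_t = √[μ(2/r − 1/a_t)] = 1.9618 km/s.
Δv₂ = |v_t − v_c| = |1.9618 − 1.4800| = 0.4818 km/s.

Δv₂ = 482 m/s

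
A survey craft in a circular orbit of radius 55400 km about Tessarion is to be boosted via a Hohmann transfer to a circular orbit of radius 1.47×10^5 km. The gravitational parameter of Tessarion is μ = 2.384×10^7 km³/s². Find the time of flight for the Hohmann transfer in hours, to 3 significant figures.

Transfer-ellipse semi-major axis a_t = (r₁ + r₂)/2 = (55400 + 1.470×10^5)/2 = 1.012×10^5 km.
By Kepler's third law the transfer-orbit period is T = 2π√(a_t³/μ), so t = T/2 = 20710 s.
Converting: 20710 s ÷ 3600 s/hour = 5.75 hours.

t = 5.75 hours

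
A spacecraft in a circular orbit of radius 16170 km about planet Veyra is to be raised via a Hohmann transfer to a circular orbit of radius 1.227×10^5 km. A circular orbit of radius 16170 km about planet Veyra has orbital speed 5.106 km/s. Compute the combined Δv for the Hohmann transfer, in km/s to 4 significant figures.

From the circular-orbit relation v² = μ/r at r = 16170 km: μ = v²r = (5.106)² × 16170 = 4.21572×10^5 km³/s².
Semi-major axis of the transfer orbit: a_t = (16170 + 1.227×10^5)/2 = 69435 km.
Circular speed at r₁: v₁ = √(μ/r₁) = √(4.21572×10^5/16170) = 5.106 km/s.
Transfer-orbit speed at r₁ (vis-viva equation): v_p = √[μ(2/r₁ − 1/a_t)] = 6.788 km/s.
First burn Δv₁ = |v_p − v₁| = 1.682 km/s.
Circular speed at r₂: v₂ = √(μ/r₂) = 1.8536 km/s.
Transfer-orbit speed at r₂: v_a = √[μ(2/r₂ − 1/a_t)] = 0.89450 km/s.
Second burn Δv₂ = |v₂ − v_a| = 0.9591 km/s.
Total Δv = Δv₁ + Δv₂ = 2.641 km/s.

Δv = 2.641 km/s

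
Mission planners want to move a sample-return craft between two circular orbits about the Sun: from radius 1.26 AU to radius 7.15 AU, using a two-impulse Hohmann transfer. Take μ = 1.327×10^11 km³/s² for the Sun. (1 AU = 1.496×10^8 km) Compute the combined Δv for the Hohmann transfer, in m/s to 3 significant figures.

Δv = 13100 m/s

In km: r₁ = 1.26 × 1.496×10^8 = 1.88496×10^8 km; r₂ = 7.15 × 1.496×10^8 = 1.06964×10^9 km.
Semi-major axis of the transfer orbit: a_t = (1.88496×10^8 + 1.06964×10^9)/2 = 6.29068×10^8 km.
Circular speed at r₁: v₁ = √(μ/r₁) = √(1.327×10^11/1.88496×10^8) = 26.533 km/s.
On the transfer ellipse at r₁, vis-viva gives v_p = √[μ(2/r₁ − 1/a_t)] = 34.598 km/s.
First burn Δv₁ = |v_p − v₁| = 8.065 km/s.
Circular speed at r₂: v₂ = √(μ/r₂) = 11.138 km/s.
Transfer-orbit speed at r₂: v_a = √[μ(2/r₂ − 1/a_t)] = 6.0970 km/s.
Second burn Δv₂ = |v₂ − v_a| = 5.041 km/s.
Total Δv = Δv₁ + Δv₂ = 13.11 km/s.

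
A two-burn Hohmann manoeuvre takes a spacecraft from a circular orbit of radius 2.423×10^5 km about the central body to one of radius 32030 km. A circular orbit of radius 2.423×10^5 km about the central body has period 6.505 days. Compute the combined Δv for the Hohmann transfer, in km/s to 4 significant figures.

From Kepler's third law T² = 4π²r³/μ at r = 2.423×10^5 km, T = 6.505 days = 6.505 × 86400 s = 5.62032×10^5 s: μ = 4π²r³/T² = 1.77786×10^6 km³/s².
Semi-major axis of the transfer orbit: a_t = (2.423×10^5 + 32030)/2 = 1.37165×10^5 km.
Circular speed at r₁: v₁ = √(μ/r₁) = √(1.77786×10^6/2.423×10^5) = 2.709 km/s.
Transfer-orbit speed at r₁ (vis-viva): v_a = √[μ(2/r₁ − 1/a_t)] = 1.309 km/s.
First burn Δv₁ = |v_a − v₁| = 1.400 km/s.
At r₂, v₂ = √(μ/r₂) = 7.450 km/s.
Transfer-orbit speed at r₂: v_p = √[μ(2/r₂ − 1/a_t)] = 9.902 km/s.
Second burn Δv₂ = |v₂ − v_p| = 2.452 km/s.
Δv = Δv₁ + Δv₂ = 1.400 + 2.452 = 3.852 km/s.

Δv = 3.852 km/s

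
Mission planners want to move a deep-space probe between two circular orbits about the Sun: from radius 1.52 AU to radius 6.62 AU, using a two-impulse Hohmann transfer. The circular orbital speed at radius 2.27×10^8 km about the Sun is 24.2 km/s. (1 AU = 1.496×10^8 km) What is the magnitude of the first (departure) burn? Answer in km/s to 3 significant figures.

Δv₁ = 6.66 km/s

From the circular-orbit relation v² = μ/r at r = 2.27×10^8 km: μ = v²r = (24.2)² × 2.27×10^8 = 1.32940×10^11 km³/s².
In km: r₁ = 1.52 × 1.496×10^8 = 2.27392×10^8 km; r₂ = 6.62 × 1.496×10^8 = 9.90352×10^8 km.
The Hohmann ellipse has a_t = (r₁ + r₂)/2 = 6.08872×10^8 km.
Circular speed at r = 2.27392×10^8 km: v_c = √(μ/r) = 24.179 km/s.
Transfer-orbit speed at the same r (vis-viva, a = a_t): v_t = √[μ(2/r − 1/a_t)] = 30.837 km/s.
Δv₁ = |v_t − v_c| = |30.837 − 24.179| = 6.658 km/s.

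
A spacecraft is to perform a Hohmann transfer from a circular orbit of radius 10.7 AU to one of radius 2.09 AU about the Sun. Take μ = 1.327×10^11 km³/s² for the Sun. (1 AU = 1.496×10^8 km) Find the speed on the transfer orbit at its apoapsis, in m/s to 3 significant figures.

v = 5210 m/s

In km: r₁ = 10.7 × 1.496×10^8 = 1.60072×10^9 km; r₂ = 2.09 × 1.496×10^8 = 3.12664×10^8 km.
Semi-major axis of the transfer orbit: a_t = (1.60072×10^9 + 3.12664×10^8)/2 = 9.56692×10^8 km.
At apoapsis, r = 1.60072×10^9 km.
From the vis-viva equation, v = √[μ(2/r − 1/a_t)] = 5.205 km/s.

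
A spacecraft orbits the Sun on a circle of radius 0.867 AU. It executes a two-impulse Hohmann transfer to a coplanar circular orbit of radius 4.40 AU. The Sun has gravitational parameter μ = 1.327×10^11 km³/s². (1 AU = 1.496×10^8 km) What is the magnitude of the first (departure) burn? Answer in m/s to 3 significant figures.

In km: r₁ = 0.867 × 1.496×10^8 = 1.297032×10^8 km; r₂ = 4.40 × 1.496×10^8 = 6.5824×10^8 km.
Semi-major axis of the transfer orbit: a_t = (1.297032×10^8 + 6.5824×10^8)/2 = 3.939716×10^8 km.
On the circular orbit at r = 1.297032×10^8 km, v_c = √(μ/r) = 31.986 km/s.
Vis-viva on the transfer ellipse at r = 1.297032×10^8 km gives v_t = √[μ(2/r − 1/a_t)] = 41.345 km/s.
Δv₁ = |v_t − v_c| = |41.345 − 31.986| = 9.359 km/s.

Δv₁ = 9360 m/s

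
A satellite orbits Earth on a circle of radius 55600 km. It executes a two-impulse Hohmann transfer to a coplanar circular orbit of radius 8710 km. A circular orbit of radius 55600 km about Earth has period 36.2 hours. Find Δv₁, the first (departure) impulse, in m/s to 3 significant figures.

From Kepler's third law T² = 4π²r³/μ at r = 55600 km, T = 36.2 hours = 36.2 × 3600 s = 1.3032×10^5 s: μ = 4π²r³/T² = 3.99542×10^5 km³/s².
Transfer-ellipse semi-major axis a_t = (r₁ + r₂)/2 = (55600 + 8710)/2 = 32155 km.
On the circular orbit at r = 55600 km, v_c = √(μ/r) = 2.680671 km/s.
Vis-viva on the transfer ellipse at r = 55600 km gives v_t = √[μ(2/r − 1/a_t)] = 1.395174 km/s.
Δv₁ = |v_t − v_c| = |1.395174 − 2.680671| = 1.285 km/s.

Δv₁ = 1290 m/s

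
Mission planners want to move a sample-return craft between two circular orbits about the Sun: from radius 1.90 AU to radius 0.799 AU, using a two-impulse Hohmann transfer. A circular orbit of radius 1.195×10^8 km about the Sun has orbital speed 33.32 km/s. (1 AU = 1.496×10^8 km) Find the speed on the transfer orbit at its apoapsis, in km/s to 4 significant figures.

v = 16.62 km/s

From the circular-orbit relation v² = μ/r at r = 1.195×10^8 km: μ = v²r = (33.32)² × 1.195×10^8 = 1.32672×10^11 km³/s².
In km: r₁ = 1.90 × 1.496×10^8 = 2.8424×10^8 km; r₂ = 0.799 × 1.496×10^8 = 1.195304×10^8 km.
Semi-major axis of the transfer orbit: a_t = (2.8424×10^8 + 1.195304×10^8)/2 = 2.018852×10^8 km.
At apoapsis, r = 2.8424×10^8 km.
Vis-viva: v = √[μ(2/r − 1/a_t)] = √[1.32672×10^11 × (2/2.8424×10^8 − 1/2.018852×10^8)] = 16.62 km/s.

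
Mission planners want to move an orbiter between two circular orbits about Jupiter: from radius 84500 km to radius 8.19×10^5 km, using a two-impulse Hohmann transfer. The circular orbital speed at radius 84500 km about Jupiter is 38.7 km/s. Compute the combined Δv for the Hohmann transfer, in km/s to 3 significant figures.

From the circular-orbit relation v² = μ/r at r = 84500 km: μ = v²r = (38.7)² × 84500 = 1.26555×10^8 km³/s².
The Hohmann ellipse has a_t = (r₁ + r₂)/2 = 4.5175×10^5 km.
At r₁ the circular-orbit speed is v₁ = √(μ/r₁) = 38.700 km/s.
Transfer-orbit speed at r₁ (vis-viva): v_p = √[μ(2/r₁ − 1/a_t)] = 52.108 km/s.
First burn Δv₁ = |v_p − v₁| = 13.408 km/s.
Circular speed at r₂: v₂ = √(μ/r₂) = 12.43075 km/s.
Transfer-orbit speed at r₂: v_a = √[μ(2/r₂ − 1/a_t)] = 5.376215 km/s.
Second burn Δv₂ = |v₂ − v_a| = 7.0545 km/s.
Δv = Δv₁ + Δv₂ = 13.408 + 7.0545 = 20.46 km/s.

Δv = 20.5 km/s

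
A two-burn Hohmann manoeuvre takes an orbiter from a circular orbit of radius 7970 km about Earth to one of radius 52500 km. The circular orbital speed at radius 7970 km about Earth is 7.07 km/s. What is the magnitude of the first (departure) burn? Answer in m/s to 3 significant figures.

Δv₁ = 2250 m/s

From the circular-orbit relation v² = μ/r at r = 7970 km: μ = v²r = (7.07)² × 7970 = 3.98380×10^5 km³/s².
Semi-major axis of the transfer orbit: a_t = (7970 + 52500)/2 = 30235 km.
On the circular orbit at r = 7970 km, v_c = √(μ/r) = 7.070 km/s.
Transfer-orbit speed at the same r (vis-viva, a = a_t): v_t = √[μ(2/r − 1/a_t)] = 9.316 km/s.
Δv₁ = |v_t − v_c| = |9.316 − 7.070| = 2.246 km/s.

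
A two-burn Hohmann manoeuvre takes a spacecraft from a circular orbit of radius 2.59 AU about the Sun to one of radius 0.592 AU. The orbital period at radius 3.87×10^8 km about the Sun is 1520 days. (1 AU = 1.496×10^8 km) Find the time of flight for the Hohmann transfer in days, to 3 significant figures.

From Kepler's third law T² = 4π²r³/μ at r = 3.87×10^8 km, T = 1520 days = 1520 × 86400 s = 1.31328×10^8 s: μ = 4π²r³/T² = 1.32672×10^11 km³/s².
In km: r₁ = 2.59 × 1.496×10^8 = 3.87464×10^8 km; r₂ = 0.592 × 1.496×10^8 = 8.85632×10^7 km.
Transfer-ellipse semi-major axis a_t = (r₁ + r₂)/2 = (3.87464×10^8 + 8.85632×10^7)/2 = 2.380136×10^8 km.
By Kepler's third law the transfer-orbit period is T = 2π√(a_t³/μ), so t = T/2 = 3.167×10^7 s.
Converting: 3.167×10^7 s ÷ 86400 s/day = 367 days.

t = 367 days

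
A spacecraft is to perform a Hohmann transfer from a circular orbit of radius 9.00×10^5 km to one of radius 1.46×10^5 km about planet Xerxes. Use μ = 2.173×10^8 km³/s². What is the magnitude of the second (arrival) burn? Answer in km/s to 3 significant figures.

Semi-major axis of the transfer orbit: a_t = (9.000×10^5 + 1.460×10^5)/2 = 5.230×10^5 km.
Circular speed at r = 1.460×10^5 km: v_c = √(μ/r) = 38.58 km/s.
Transfer-orbit speed at the same r (vis-viva, a = a_t): v_t = √[μ(2/r − 1/a_t)] = 50.61 km/s.
Δv₂ = |v_t − v_c| = |50.61 − 38.58| = 12.03 km/s.

Δv₂ = 12.0 km/s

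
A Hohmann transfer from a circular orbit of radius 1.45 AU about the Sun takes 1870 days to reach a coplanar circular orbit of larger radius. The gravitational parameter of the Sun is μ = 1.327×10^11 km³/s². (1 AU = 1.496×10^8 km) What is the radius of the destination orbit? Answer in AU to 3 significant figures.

In km: r₁ = 1.45 × 1.496×10^8 = 2.1692×10^8 km.
Transfer time t = 1870 days = 1.61568×10^8 s, and t = π√(a_t³/μ).
So a_t = (μ t²/π²)^(1/3) = (1.327×10^11 × (1.61568×10^8)² / π²)^(1/3) = 7.0539×10^8 km.
Since a_t = (r₁ + r₂)/2, r₂ = 2a_t − r₁ = 2×7.0539×10^8 − 2.1692×10^8 = 1.19386×10^9 km.
In AU: r₂ = 1.19386×10^9 / 1.496×10^8 = 7.98 AU.

r₂ = 7.98 AU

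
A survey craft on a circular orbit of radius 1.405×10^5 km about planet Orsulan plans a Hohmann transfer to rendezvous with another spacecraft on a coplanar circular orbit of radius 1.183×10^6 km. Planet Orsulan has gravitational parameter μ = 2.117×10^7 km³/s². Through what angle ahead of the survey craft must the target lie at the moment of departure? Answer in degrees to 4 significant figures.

φ = 104.7°

The Hohmann ellipse has a_t = (r₁ + r₂)/2 = 6.6175×10^5 km.
Transfer time t = π√(a_t³/μ) = 3.6756×10^5 s.
The target's mean motion on its circular orbit is ω₂ = √(μ/r₂³) = 3.5759×10^-6 rad/s.
Angle swept by the target during transfer: ω₂·t = 1.3144 rad = 75.31°.
Arrival is 180° from departure on the ellipse, so φ = 180° − 75.31° = 104.7°.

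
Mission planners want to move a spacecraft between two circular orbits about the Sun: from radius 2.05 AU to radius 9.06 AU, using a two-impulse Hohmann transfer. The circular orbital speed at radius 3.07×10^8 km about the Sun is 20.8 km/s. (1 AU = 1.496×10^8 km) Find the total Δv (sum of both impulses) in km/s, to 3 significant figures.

Δv = 9.65 km/s

From the circular-orbit relation v² = μ/r at r = 3.07×10^8 km: μ = v²r = (20.8)² × 3.07×10^8 = 1.32820×10^11 km³/s².
In km: r₁ = 2.05 × 1.496×10^8 = 3.0668×10^8 km; r₂ = 9.06 × 1.496×10^8 = 1.355376×10^9 km.
Transfer-ellipse semi-major axis a_t = (r₁ + r₂)/2 = (3.0668×10^8 + 1.355376×10^9)/2 = 8.31028×10^8 km.
Circular speed at r₁: v₁ = √(μ/r₁) = √(1.32820×10^11/3.0668×10^8) = 20.81085 km/s.
On the transfer ellipse at r₁, vis-viva equation gives v_p = √[μ(2/r₁ − 1/a_t)] = 26.57736 km/s.
First burn Δv₁ = |v_p − v₁| = 5.7665 km/s.
Circular speed at r₂: v₂ = √(μ/r₂) = 9.89926 km/s.
Transfer-orbit speed at r₂: v_a = √[μ(2/r₂ − 1/a_t)] = 6.01364 km/s.
Second burn Δv₂ = |v₂ − v_a| = 3.8856 km/s.
Total Δv = Δv₁ + Δv₂ = 9.652 km/s.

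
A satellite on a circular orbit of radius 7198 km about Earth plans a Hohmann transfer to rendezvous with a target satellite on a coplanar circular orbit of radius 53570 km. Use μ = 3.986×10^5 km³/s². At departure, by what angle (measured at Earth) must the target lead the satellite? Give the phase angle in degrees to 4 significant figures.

φ = 103.1°

Semi-major axis of the transfer orbit: a_t = (7198 + 53570)/2 = 30384 km.
The half-period of the transfer ellipse is t = π√(a_t³/μ) = 26350 s.
The target's mean motion on its circular orbit is ω₂ = √(μ/r₂³) = 5.092×10^-5 rad/s.
Angle swept by the target during transfer: ω₂·t = 1.342 rad = 76.89°.
Arrival is 180° from departure on the ellipse, so φ = 180° − 76.89° = 103.1°.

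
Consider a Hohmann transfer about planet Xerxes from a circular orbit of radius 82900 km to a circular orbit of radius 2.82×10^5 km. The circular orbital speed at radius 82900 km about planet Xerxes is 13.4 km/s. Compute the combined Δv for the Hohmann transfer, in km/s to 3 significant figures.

Δv = 5.63 km/s

From the circular-orbit relation v² = μ/r at r = 82900 km: μ = v²r = (13.4)² × 82900 = 1.48855×10^7 km³/s².
The Hohmann ellipse has a_t = (r₁ + r₂)/2 = 1.8245×10^5 km.
At r₁ the circular-orbit speed is v₁ = √(μ/r₁) = 13.400 km/s.
Transfer-orbit speed at r₁ (v² = μ(2/r − 1/a)): v_p = √[μ(2/r₁ − 1/a_t)] = 16.659 km/s.
First burn Δv₁ = |v_p − v₁| = 3.259 km/s.
Circular speed at r₂: v₂ = √(μ/r₂) = 7.265 km/s.
Transfer-orbit speed at r₂: v_a = √[μ(2/r₂ − 1/a_t)] = 4.897 km/s.
Second burn Δv₂ = |v₂ − v_a| = 2.368 km/s.
Δv = Δv₁ + Δv₂ = 3.259 + 2.368 = 5.627 km/s.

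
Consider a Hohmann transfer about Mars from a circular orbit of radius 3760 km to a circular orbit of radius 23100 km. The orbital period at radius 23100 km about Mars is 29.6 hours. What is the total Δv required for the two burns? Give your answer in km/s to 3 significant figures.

From Kepler's third law T² = 4π²r³/μ at r = 23100 km, T = 29.6 hours = 29.6 × 3600 s = 1.0656×10^5 s: μ = 4π²r³/T² = 42855.6 km³/s².
Transfer-ellipse semi-major axis a_t = (r₁ + r₂)/2 = (3760 + 23100)/2 = 13430 km.
Circular speed at r₁: v₁ = √(μ/r₁) = √(42855.6/3760) = 3.376 km/s.
Transfer-orbit speed at r₁ (vis-viva equation): v_p = √[μ(2/r₁ − 1/a_t)] = 4.428 km/s.
First burn Δv₁ = |v_p − v₁| = 1.052 km/s.
At r₂, v₂ = √(μ/r₂) = 1.3621 km/s.
Transfer-orbit speed at r₂: v_a = √[μ(2/r₂ − 1/a_t)] = 0.72070 km/s.
Second burn Δv₂ = |v₂ − v_a| = 0.6414 km/s.
Δv = Δv₁ + Δv₂ = 1.052 + 0.6414 = 1.693 km/s.

Δv = 1.69 km/s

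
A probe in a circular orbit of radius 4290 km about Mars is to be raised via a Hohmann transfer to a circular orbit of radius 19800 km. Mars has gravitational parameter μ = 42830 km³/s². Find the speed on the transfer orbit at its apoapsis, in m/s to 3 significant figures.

v = 878 m/s

Transfer-ellipse semi-major axis a_t = (r₁ + r₂)/2 = (4290 + 19800)/2 = 12045 km.
At apoapsis, r = 19800 km.
Applying v² = μ(2/r − 1/a_t): v = 0.8777 km/s.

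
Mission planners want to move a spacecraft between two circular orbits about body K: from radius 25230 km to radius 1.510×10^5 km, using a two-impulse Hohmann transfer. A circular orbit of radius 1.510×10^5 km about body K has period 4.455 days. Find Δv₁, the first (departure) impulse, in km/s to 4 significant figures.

Δv₁ = 1.864 km/s

From Kepler's third law T² = 4π²r³/μ at r = 1.510×10^5 km, T = 4.455 days = 4.455 × 86400 s = 3.84912×10^5 s: μ = 4π²r³/T² = 9.17419×10^5 km³/s².
Semi-major axis of the transfer orbit: a_t = (25230 + 1.510×10^5)/2 = 88115 km.
On the circular orbit at r = 25230 km, v_c = √(μ/r) = 6.030 km/s.
Transfer-orbit speed at the same r (vis-viva, a = a_t): v_t = √[μ(2/r − 1/a_t)] = 7.894 km/s.
Δv₁ = |v_t − v_c| = |7.894 − 6.030| = 1.864 km/s.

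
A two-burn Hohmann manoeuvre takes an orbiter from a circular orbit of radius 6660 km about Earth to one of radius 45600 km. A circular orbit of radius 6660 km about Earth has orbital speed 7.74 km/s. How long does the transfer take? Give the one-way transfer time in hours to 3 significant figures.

From the circular-orbit relation v² = μ/r at r = 6660 km: μ = v²r = (7.74)² × 6660 = 3.98985×10^5 km³/s².
The Hohmann ellipse has a_t = (r₁ + r₂)/2 = 26130 km.
By Kepler's third law the transfer-orbit period is T = 2π√(a_t³/μ), so t = T/2 = 21010 s.
Converting: 21010 s ÷ 3600 s/hour = 5.84 hours.

t = 5.84 hours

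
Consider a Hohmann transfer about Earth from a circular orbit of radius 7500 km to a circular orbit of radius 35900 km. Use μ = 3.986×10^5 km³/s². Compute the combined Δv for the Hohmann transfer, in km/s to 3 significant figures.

Semi-major axis of the transfer orbit: a_t = (7500 + 35900)/2 = 21700 km.
Circular speed at r₁: v₁ = √(μ/r₁) = √(3.986×10^5/7500) = 7.290 km/s.
On the transfer ellipse at r₁, v² = μ(2/r − 1/a) gives v_p = √[μ(2/r₁ − 1/a_t)] = 9.377 km/s.
First burn Δv₁ = |v_p − v₁| = 2.087 km/s.
Circular speed at r₂: v₂ = √(μ/r₂) = 3.332 km/s.
Transfer-orbit speed at r₂: v_a = √[μ(2/r₂ − 1/a_t)] = 1.959 km/s.
Second burn Δv₂ = |v₂ − v_a| = 1.373 km/s.
Total Δv = Δv₁ + Δv₂ = 3.460 km/s.

Δv = 3.46 km/s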